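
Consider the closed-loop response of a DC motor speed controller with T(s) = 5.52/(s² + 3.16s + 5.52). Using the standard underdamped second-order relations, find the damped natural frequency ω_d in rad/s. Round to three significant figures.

Comparing the denominator to s² + 2ζω_n s + ω_n²: ω_n = √5.52 = 2.35 rad/s, and 2ζω_n = 3.16 so ζ = 3.16/(2·2.35) = 0.672.
ω_d = 2.35·√(1 − 0.672²) = 1.74 rad/s.

ω_d ≈ 1.74 rad/s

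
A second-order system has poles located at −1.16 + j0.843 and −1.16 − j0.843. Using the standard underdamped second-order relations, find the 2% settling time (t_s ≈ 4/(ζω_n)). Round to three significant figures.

For poles at −σ ± jω_d, ζω_n = σ = 1.16, so t_s ≈ 4/σ = 3.45 s.

t_s ≈ 3.45 s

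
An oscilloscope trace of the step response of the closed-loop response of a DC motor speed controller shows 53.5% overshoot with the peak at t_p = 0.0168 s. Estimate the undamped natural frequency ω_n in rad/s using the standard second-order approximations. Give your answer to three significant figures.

ω_n ≈ 191 rad/s

The overshoot fixes ζ = −ln(OS)/√(π²+ln²(OS)) = 0.195.
From t_p = π/ω_d, ω_d = π/0.0168 = 187 rad/s, so ω_n = ω_d/√(1−ζ²) = 191 rad/s.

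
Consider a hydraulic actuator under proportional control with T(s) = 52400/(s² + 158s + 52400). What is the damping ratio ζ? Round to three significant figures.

Comparing the denominator to s² + 2ζω_n s + ω_n²: ω_n = √52400 = 229 rad/s, and 2ζω_n = 158 so ζ = 158/(2·229) = 0.345.

ζ ≈ 0.345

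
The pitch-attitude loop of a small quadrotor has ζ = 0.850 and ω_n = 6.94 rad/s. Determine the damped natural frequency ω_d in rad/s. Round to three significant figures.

ω_d = ω_n√(1−ζ²) = 6.94·√0.278 = 3.66 rad/s.

ω_d ≈ 3.66 rad/s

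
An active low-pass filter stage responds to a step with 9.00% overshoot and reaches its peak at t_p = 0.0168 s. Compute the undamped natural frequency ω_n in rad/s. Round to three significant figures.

From the overshoot, ζ = −ln(OS)/√(π²+ln²(OS)) = 0.608.
From t_p = π/ω_d, ω_d = π/0.0168 = 187 rad/s, so ω_n = ω_d/√(1−ζ²) = 236 rad/s.

ω_n ≈ 236 rad/s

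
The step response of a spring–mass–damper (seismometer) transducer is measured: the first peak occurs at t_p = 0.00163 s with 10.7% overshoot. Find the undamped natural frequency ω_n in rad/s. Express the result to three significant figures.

ω_n ≈ 2370 rad/s

ζ from %OS: ζ = |ln 0.107|/√(π²+ln²0.107) = 0.580.
t_p = π/ω_d ⇒ ω_d = 1930 rad/s; then ω_n = ω_d/√(1−ζ²) = 2370 rad/s.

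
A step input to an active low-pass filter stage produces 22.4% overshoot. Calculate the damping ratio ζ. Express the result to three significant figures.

ζ ≈ 0.430

ζ = −ln(OS)/√(π² + (ln OS)²). With OS = 0.224, ln OS = −1.496 and ζ = 1.496/3.480 = 0.430.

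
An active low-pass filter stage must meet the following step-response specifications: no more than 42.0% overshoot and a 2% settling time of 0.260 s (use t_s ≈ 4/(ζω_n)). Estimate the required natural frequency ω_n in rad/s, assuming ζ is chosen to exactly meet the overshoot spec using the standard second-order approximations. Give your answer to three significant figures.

ω_n ≈ 57.8 rad/s

ζ = −ln(OS)/√(π² + (ln OS)²). With OS = 0.420, ln OS = −0.8675 and ζ = 0.8675/3.259 = 0.266.
From t_s ≈ 4/(ζω_n): ω_n = 4/(ζ·t_s) = 4/(0.266·0.260) = 57.8 rad/s.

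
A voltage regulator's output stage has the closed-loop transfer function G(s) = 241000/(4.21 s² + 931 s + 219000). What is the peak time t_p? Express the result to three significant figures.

Dividing through by 4.21: denominator becomes s² + 221.1 s + 52020.
So ω_n = √52020 = 228 rad/s and ζ = 221.1/(2·228) = 0.485.
ω_d = ω_n√(1−ζ²) = 199 rad/s. t_p = π/ω_d = 0.0157 s.

t_p ≈ 0.0157 s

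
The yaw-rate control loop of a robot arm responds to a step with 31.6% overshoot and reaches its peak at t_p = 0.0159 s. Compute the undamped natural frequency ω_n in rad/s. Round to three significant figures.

ζ from %OS: ζ = |ln 0.316|/√(π²+ln²0.316) = 0.344.
t_p = π/ω_d ⇒ ω_d = 198 rad/s; then ω_n = ω_d/√(1−ζ²) = 210 rad/s.

ω_n ≈ 210 rad/s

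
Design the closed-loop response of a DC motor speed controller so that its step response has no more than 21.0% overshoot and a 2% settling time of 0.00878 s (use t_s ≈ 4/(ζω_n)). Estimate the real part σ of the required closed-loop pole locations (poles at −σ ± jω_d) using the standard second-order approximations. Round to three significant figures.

σ ≈ 456

The settling-time spec alone fixes σ = ζω_n = 4/t_s = 4/0.00878 = 456.
(Overshoot then fixes ζ = 0.445 and hence ω_d = σ·√(1−ζ²)/ζ = 917 rad/s.)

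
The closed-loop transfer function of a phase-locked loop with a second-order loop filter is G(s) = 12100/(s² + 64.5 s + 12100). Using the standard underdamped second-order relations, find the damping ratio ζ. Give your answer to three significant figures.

Comparing the denominator to s² + 2ζω_n s + ω_n²: ω_n = √12100 = 110 rad/s, and 2ζω_n = 64.5 so ζ = 64.5/(2·110) = 0.293.

ζ ≈ 0.293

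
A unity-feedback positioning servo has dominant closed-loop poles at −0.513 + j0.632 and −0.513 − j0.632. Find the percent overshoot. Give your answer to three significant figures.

|pole| = ω_n = √(0.513² + 0.632²) = 0.814 rad/s; ζ = cos θ = σ/ω_n = 0.630.
%OS = 100·exp(−πζ/√(1−ζ²)) = 7.81%.

%OS ≈ 7.81%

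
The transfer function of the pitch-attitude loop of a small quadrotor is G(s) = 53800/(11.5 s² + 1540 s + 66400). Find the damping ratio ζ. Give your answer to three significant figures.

Dividing through by 11.5: denominator becomes s² + 133.9 s + 5774.
So ω_n = √5774 = 76.0 rad/s and ζ = 133.9/(2·76.0) = 0.881.

ζ ≈ 0.881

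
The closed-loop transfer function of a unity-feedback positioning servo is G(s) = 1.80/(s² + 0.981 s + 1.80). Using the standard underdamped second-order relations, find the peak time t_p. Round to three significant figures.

Comparing the denominator to s² + 2ζω_n s + ω_n²: ω_n = √1.80 = 1.34 rad/s, and 2ζω_n = 0.981 so ζ = 0.981/(2·1.34) = 0.366.
ω_d = ω_n√(1−ζ²) = 1.25 rad/s. Then t_p = π/ω_d = 2.52 s.

t_p ≈ 2.52 s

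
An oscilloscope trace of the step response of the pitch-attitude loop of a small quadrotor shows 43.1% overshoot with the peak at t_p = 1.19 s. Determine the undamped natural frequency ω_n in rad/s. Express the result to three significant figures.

ζ from %OS: ζ = |ln 0.431|/√(π²+ln²0.431) = 0.259.
From t_p = π/ω_d, ω_d = π/1.19 = 2.64 rad/s, so ω_n = ω_d/√(1−ζ²) = 2.73 rad/s.

ω_n ≈ 2.73 rad/s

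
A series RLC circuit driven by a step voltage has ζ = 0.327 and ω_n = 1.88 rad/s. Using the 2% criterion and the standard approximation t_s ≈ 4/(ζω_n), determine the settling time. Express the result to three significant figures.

t_s ≈ 6.51 s

t_s ≈ 4/(ζω_n) = 4/(0.327 × 1.88) = 6.51 s.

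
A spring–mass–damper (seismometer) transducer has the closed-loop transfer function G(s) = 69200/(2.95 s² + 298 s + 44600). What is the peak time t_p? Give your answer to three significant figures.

t_p ≈ 0.0280 s

Dividing through by 2.95: denominator becomes s² + 101.0 s + 15120.
So ω_n = √15120 = 123 rad/s and ζ = 101.0/(2·123) = 0.411.
ω_d = 123·√(1 − 0.411²) = 112 rad/s. t_p = π/ω_d = 0.0280 s.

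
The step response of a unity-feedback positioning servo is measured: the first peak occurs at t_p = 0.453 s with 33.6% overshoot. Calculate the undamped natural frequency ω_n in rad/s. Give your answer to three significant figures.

ζ from %OS: ζ = |ln 0.336|/√(π²+ln²0.336) = 0.328.
t_p = π/ω_d ⇒ ω_d = 6.94 rad/s; then ω_n = ω_d/√(1−ζ²) = 7.34 rad/s.

ω_n ≈ 7.34 rad/s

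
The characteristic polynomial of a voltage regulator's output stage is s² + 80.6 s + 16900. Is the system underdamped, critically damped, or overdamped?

underdamped

a² − 4b = 80.6² − 4·16900 < 0 (complex roots); the system is underdamped.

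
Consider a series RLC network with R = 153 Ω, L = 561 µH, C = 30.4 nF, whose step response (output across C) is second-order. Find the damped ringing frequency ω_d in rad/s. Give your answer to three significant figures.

For a series RLC circuit (capacitor voltage as output), ω_n = 1/√(LC) = 1/√(561 µH · 30.4 nF) = 242000 rad/s.
ζ = (R/2)·√(C/L) = (153/2)·√(30.4 nF/561 µH) = 0.563.
ω_d = ω_n√(1−ζ²) = 200000 rad/s.

ω_d ≈ 200000 rad/s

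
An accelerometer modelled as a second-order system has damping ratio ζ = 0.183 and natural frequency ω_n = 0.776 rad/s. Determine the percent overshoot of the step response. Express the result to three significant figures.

For an underdamped second-order system, %OS = 100·exp(−πζ/√(1−ζ²)).
πζ/√(1−ζ²) = π·0.183/√(1−0.0335) = 0.5848, so %OS = 100·e^(−0.5848) = 55.7%.

%OS ≈ 55.7%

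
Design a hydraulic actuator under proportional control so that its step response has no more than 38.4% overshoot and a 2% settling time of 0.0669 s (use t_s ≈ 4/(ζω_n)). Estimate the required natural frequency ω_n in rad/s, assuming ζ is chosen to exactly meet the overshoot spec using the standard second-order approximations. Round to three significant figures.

ω_n ≈ 205 rad/s

From %OS = 100·exp(−πζ/√(1−ζ²)), invert to get ζ = −ln(OS)/√(π² + ln²(OS)) with OS = 0.384.
−ln 0.384 = 0.9571, so ζ = 0.9571/√(π² + 0.9161) = 0.291.
Then ω_n = 4/(ζ t_s) = 4/(0.291 × 0.0669) = 205 rad/s.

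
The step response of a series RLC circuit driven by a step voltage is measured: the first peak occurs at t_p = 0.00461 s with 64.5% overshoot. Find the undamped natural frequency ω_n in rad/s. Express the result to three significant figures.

ω_n ≈ 688 rad/s

The overshoot fixes ζ = −ln(OS)/√(π²+ln²(OS)) = 0.138.
t_p = π/ω_d ⇒ ω_d = 681 rad/s; then ω_n = ω_d/√(1−ζ²) = 688 rad/s.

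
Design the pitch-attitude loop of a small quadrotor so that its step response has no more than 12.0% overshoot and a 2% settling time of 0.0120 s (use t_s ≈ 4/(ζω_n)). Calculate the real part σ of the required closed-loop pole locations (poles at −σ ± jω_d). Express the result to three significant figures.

σ ≈ 333

The settling-time spec alone fixes σ = ζω_n = 4/t_s = 4/0.0120 = 333.
(Overshoot then fixes ζ = 0.559 and hence ω_d = σ·√(1−ζ²)/ζ = 494 rad/s.)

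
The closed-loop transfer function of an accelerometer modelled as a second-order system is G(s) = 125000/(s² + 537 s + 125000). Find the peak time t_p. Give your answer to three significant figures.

Matching coefficients with s² + 2ζω_n s + ω_n² gives ω_n² = 125000 ⇒ ω_n = 354 rad/s, and ζ = 537/(2ω_n) = 0.759.
The damped frequency ω_d = ω_n√(1−ζ²) = 230 rad/s. Then t_p = π/ω_d = 0.0137 s.

t_p ≈ 0.0137 s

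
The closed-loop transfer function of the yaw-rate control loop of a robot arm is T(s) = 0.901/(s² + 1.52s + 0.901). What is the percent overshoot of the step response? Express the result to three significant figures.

%OS ≈ 1.50%

Comparing the denominator to s² + 2ζω_n s + ω_n²: ω_n = √0.901 = 0.949 rad/s, and 2ζω_n = 1.52 so ζ = 1.52/(2·0.949) = 0.801.
Overshoot: exp(−π·0.801/√(1−0.801²)) = 0.0150, i.e. 1.50%.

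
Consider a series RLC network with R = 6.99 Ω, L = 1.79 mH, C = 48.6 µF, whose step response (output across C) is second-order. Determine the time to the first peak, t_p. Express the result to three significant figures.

t_p ≈ 0.00113 s

For a series RLC circuit (capacitor voltage as output), ω_n = 1/√(LC) = 1/√(1.79 mH · 48.6 µF) = 3390 rad/s.
ζ = (R/2)·√(C/L) = (6.99/2)·√(48.6 µF/1.79 mH) = 0.576.
ω_d = ω_n√(1−ζ²) = 2770 rad/s. t_p = π/ω_d = 0.00113 s.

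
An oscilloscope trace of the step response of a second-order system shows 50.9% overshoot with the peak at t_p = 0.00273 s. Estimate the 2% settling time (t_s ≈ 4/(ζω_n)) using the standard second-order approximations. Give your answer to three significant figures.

From the overshoot, ζ = −ln(OS)/√(π²+ln²(OS)) = 0.210.
From t_p = π/ω_d, ω_d = π/0.00273 = 1150 rad/s, so ω_n = ω_d/√(1−ζ²) = 1180 rad/s.
t_s ≈ 4/(ζω_n) = 4/(0.210·1180) = 0.0162 s.

t_s ≈ 0.0162 s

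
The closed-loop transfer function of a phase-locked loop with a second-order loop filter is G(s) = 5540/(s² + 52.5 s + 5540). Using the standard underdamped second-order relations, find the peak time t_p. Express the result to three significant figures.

t_p ≈ 0.0451 s

Matching coefficients with s² + 2ζω_n s + ω_n² gives ω_n² = 5540 ⇒ ω_n = 74.4 rad/s, and ζ = 52.5/(2ω_n) = 0.353.
ω_d = ω_n√(1−ζ²) = 69.6 rad/s. Then t_p = π/ω_d = 0.0451 s.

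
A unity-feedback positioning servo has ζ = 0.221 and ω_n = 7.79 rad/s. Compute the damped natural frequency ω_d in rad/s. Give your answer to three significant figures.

ω_d = ω_n√(1−ζ²) = 7.79·√0.951 = 7.60 rad/s.

ω_d ≈ 7.60 rad/s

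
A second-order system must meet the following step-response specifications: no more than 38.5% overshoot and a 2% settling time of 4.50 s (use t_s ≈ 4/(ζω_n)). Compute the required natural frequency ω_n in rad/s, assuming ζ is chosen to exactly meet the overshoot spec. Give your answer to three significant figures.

ω_n ≈ 3.06 rad/s

From %OS = 100·exp(−πζ/√(1−ζ²)), invert to get ζ = −ln(OS)/√(π² + ln²(OS)) with OS = 0.385.
−ln 0.385 = 0.9545, so ζ = 0.9545/√(π² + 0.9111) = 0.291.
From t_s ≈ 4/(ζω_n): ω_n = 4/(ζ·t_s) = 4/(0.291·4.50) = 3.06 rad/s.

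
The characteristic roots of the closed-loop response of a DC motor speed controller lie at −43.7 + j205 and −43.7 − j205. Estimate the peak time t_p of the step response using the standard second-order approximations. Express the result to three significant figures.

t_p ≈ 0.0153 s

t_p = π/ω_d with ω_d = 205 (the imaginary part), so t_p = 0.0153 s.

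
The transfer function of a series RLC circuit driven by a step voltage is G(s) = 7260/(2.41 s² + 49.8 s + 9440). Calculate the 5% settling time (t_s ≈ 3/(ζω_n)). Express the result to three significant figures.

Dividing through by 2.41: denominator becomes s² + 20.66 s + 3917.
So ω_n = √3917 = 62.6 rad/s and ζ = 20.66/(2·62.6) = 0.165.
t_s ≈ 3/(ζω_n) = 0.290 s.

t_s ≈ 0.290 s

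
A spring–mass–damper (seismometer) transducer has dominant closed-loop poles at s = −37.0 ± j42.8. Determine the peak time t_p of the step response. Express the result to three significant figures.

t_p ≈ 0.0734 s

t_p = π/ω_d with ω_d = 42.8 (the imaginary part), so t_p = 0.0734 s.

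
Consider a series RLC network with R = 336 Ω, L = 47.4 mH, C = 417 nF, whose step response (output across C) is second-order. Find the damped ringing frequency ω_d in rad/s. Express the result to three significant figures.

For a series RLC circuit (capacitor voltage as output), ω_n = 1/√(LC) = 1/√(47.4 mH · 417 nF) = 7110 rad/s.
ζ = (R/2)·√(C/L) = (336/2)·√(417 nF/47.4 mH) = 0.498.
ω_d = ω_n√(1−ζ²) = 6170 rad/s.

ω_d ≈ 6170 rad/s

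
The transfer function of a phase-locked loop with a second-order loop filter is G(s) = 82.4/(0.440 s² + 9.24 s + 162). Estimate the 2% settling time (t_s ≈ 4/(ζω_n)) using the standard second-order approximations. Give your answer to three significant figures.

Dividing through by 0.440: denominator becomes s² + 21.00 s + 368.2.
So ω_n = √368.2 = 19.2 rad/s and ζ = 21.00/(2·19.2) = 0.547.
t_s ≈ 4/(ζω_n) = 0.381 s.

t_s ≈ 0.381 s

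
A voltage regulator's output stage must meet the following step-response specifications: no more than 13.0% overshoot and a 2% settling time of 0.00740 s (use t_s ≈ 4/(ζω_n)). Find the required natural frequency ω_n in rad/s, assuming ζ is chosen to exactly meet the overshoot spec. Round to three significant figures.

ω_n ≈ 992 rad/s

Inverting the overshoot relation: ζ = |ln 0.130|/√(π² + ln²0.130) = 0.545.
From t_s ≈ 4/(ζω_n): ω_n = 4/(ζ·t_s) = 4/(0.545·0.00740) = 992 rad/s.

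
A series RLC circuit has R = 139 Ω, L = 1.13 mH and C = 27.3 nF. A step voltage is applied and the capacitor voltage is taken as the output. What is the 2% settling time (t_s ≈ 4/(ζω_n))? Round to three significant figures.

t_s ≈ 0.0000650 s

For a series RLC circuit (capacitor voltage as output), ω_n = 1/√(LC) = 1/√(1.13 mH · 27.3 nF) = 180000 rad/s.
ζ = (R/2)·√(C/L) = (139/2)·√(27.3 nF/1.13 mH) = 0.342.
t_s ≈ 4/(ζω_n) = 0.0000650 s.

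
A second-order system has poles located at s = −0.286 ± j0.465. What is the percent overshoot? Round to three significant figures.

|pole| = ω_n = √(0.286² + 0.465²) = 0.546 rad/s; ζ = cos θ = σ/ω_n = 0.524.
%OS = 100 e^{−πζ/√(1−ζ²)} with ζ = 0.524 gives 14.5%.

%OS ≈ 14.5%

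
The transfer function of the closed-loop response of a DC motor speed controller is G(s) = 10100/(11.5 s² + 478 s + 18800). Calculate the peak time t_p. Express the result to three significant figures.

Dividing through by 11.5: denominator becomes s² + 41.57 s + 1635.
So ω_n = √1635 = 40.4 rad/s and ζ = 41.57/(2·40.4) = 0.514.
ω_d = 40.4·√(1 − 0.514²) = 34.7 rad/s. t_p = π/ω_d = 0.0906 s.

t_p ≈ 0.0906 s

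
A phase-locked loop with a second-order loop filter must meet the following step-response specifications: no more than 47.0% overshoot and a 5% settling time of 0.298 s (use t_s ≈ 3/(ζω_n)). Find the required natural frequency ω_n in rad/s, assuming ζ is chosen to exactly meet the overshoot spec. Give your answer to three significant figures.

From %OS = 100·exp(−πζ/√(1−ζ²)), invert to get ζ = −ln(OS)/√(π² + ln²(OS)) with OS = 0.470.
−ln 0.470 = 0.7550, so ζ = 0.7550/√(π² + 0.5701) = 0.234.
Then ω_n = 3/(ζ t_s) = 3/(0.234 × 0.298) = 43.1 rad/s.

ω_n ≈ 43.1 rad/s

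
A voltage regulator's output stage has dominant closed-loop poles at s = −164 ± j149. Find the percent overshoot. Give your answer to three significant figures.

%OS ≈ 3.15%

|pole| = ω_n = √(164² + 149²) = 222 rad/s; ζ = cos θ = σ/ω_n = 0.740.
Overshoot: exp(−π·0.740/√(1−0.740²)) = 0.0315, i.e. 3.15%.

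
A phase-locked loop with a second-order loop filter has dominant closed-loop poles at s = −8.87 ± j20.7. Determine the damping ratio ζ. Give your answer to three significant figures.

ζ ≈ 0.394

|pole| = ω_n = √(8.87² + 20.7²) = 22.5 rad/s; ζ = cos θ = σ/ω_n = 0.394.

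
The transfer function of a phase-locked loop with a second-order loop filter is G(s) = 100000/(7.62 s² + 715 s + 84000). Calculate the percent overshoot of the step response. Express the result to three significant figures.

Dividing through by 7.62: denominator becomes s² + 93.83 s + 11020.
So ω_n = √11020 = 105 rad/s and ζ = 93.83/(2·105) = 0.447.
%OS = 100 e^{−πζ/√(1−ζ²)} with ζ = 0.447 gives 20.8%.

%OS ≈ 20.8%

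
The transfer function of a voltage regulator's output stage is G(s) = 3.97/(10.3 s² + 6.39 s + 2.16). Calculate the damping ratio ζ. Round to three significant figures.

Dividing through by 10.3: denominator becomes s² + 0.6204 s + 0.2097.
So ω_n = √0.2097 = 0.458 rad/s and ζ = 0.6204/(2·0.458) = 0.677.

ζ ≈ 0.677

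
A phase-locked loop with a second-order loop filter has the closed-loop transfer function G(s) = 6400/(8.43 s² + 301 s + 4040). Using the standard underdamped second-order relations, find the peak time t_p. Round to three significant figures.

t_p ≈ 0.248 s

Dividing through by 8.43: denominator becomes s² + 35.71 s + 479.2.
So ω_n = √479.2 = 21.9 rad/s and ζ = 35.71/(2·21.9) = 0.816.
ω_d = 21.9·√(1 − 0.816²) = 12.7 rad/s. t_p = π/ω_d = 0.248 s.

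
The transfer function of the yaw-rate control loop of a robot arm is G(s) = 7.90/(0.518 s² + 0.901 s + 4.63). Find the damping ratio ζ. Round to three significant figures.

Dividing through by 0.518: denominator becomes s² + 1.739 s + 8.938.
So ω_n = √8.938 = 2.99 rad/s and ζ = 1.739/(2·2.99) = 0.291.

ζ ≈ 0.291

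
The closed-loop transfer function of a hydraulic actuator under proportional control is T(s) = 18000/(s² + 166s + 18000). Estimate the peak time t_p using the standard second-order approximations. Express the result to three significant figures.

ω_n = √18000 = 134 rad/s; ζ = 166/(2·134) = 0.619.
ω_d = 134·√(1 − 0.619²) = 105 rad/s. Then t_p = π/ω_d = 0.0298 s.

t_p ≈ 0.0298 s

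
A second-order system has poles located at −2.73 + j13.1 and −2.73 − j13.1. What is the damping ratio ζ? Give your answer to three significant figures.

ζ ≈ 0.204

|pole| = ω_n = √(2.73² + 13.1²) = 13.4 rad/s; ζ = cos θ = σ/ω_n = 0.204.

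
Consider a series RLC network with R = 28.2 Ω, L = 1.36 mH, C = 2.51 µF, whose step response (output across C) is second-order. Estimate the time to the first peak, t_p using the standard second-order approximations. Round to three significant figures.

For a series RLC circuit (capacitor voltage as output), ω_n = 1/√(LC) = 1/√(1.36 mH · 2.51 µF) = 17100 rad/s.
ζ = (R/2)·√(C/L) = (28.2/2)·√(2.51 µF/1.36 mH) = 0.606.
The damped frequency ω_d = ω_n√(1−ζ²) = 13600 rad/s. t_p = π/ω_d = 0.000231 s.

t_p ≈ 0.000231 s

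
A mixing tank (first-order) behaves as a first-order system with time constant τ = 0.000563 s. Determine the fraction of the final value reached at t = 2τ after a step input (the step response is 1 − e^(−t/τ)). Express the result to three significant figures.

y/y_∞ ≈ 0.865

y(t)/y_∞ = 1 − e^(−t/τ) = 1 − e^(−2) = 1 − e^(−2.00) = 0.865.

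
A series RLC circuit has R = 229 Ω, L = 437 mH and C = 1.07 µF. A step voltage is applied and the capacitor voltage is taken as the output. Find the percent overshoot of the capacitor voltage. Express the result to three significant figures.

For a series RLC circuit (capacitor voltage as output), ω_n = 1/√(LC) = 1/√(437 mH · 1.07 µF) = 1460 rad/s.
ζ = (R/2)·√(C/L) = (229/2)·√(1.07 µF/437 mH) = 0.179.
Overshoot: exp(−π·0.179/√(1−0.179²)) = 0.564, i.e. 56.4%.

%OS ≈ 56.4%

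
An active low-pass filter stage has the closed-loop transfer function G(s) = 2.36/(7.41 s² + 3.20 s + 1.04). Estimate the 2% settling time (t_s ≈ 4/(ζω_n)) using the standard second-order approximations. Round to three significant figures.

Dividing through by 7.41: denominator becomes s² + 0.4318 s + 0.1404.
So ω_n = √0.1404 = 0.375 rad/s and ζ = 0.4318/(2·0.375) = 0.576.
t_s ≈ 4/(ζω_n) = 18.5 s.

t_s ≈ 18.5 s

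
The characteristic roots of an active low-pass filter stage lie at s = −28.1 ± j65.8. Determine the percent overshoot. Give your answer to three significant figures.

%OS ≈ 26.1%

|pole| = ω_n = √(28.1² + 65.8²) = 71.5 rad/s; ζ = cos θ = σ/ω_n = 0.393.
%OS = 100·exp(−πζ/√(1−ζ²)) = 26.1%.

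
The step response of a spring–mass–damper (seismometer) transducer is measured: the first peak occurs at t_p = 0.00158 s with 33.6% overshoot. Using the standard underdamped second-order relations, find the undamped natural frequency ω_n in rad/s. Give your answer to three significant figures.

The overshoot fixes ζ = −ln(OS)/√(π²+ln²(OS)) = 0.328.
From t_p = π/ω_d, ω_d = π/0.00158 = 1990 rad/s, so ω_n = ω_d/√(1−ζ²) = 2100 rad/s.

ω_n ≈ 2100 rad/s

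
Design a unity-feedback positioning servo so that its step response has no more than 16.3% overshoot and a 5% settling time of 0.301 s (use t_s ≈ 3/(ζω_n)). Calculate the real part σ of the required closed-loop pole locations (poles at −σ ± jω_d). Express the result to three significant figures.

σ ≈ 9.97

The settling-time spec alone fixes σ = ζω_n = 3/t_s = 3/0.301 = 9.97.
(Overshoot then fixes ζ = 0.500 and hence ω_d = σ·√(1−ζ²)/ζ = 17.3 rad/s.)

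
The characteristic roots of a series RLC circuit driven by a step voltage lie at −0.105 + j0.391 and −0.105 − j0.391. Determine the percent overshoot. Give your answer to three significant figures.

%OS ≈ 43.0%

With σ = 0.105, ω_d = 0.391: ω_n = √(σ²+ω_d²) = 0.405 rad/s, ζ = σ/ω_n = 0.259.
%OS = 100·exp(−πζ/√(1−ζ²)) = 43.0%.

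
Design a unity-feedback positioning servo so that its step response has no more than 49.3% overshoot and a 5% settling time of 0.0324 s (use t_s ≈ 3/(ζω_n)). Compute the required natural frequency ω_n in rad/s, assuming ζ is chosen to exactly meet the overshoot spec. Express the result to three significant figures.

ω_n ≈ 422 rad/s

From %OS = 100·exp(−πζ/√(1−ζ²)), invert to get ζ = −ln(OS)/√(π² + ln²(OS)) with OS = 0.493.
−ln 0.493 = 0.7072, so ζ = 0.7072/√(π² + 0.5002) = 0.220.
Then ω_n = 3/(ζ t_s) = 3/(0.220 × 0.0324) = 422 rad/s.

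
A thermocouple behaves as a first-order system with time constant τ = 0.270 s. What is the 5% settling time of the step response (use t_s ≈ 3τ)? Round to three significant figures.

t_s ≈ 0.810 s

t_s ≈ 3τ = 0.810 s.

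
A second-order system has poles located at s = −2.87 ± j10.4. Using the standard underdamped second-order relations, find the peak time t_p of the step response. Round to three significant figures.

t_p = π/ω_d with ω_d = 10.4 (the imaginary part), so t_p = 0.302 s.

t_p ≈ 0.302 s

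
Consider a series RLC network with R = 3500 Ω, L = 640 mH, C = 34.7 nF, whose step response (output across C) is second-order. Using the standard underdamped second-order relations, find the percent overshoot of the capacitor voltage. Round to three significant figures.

%OS ≈ 24.6%

For a series RLC circuit (capacitor voltage as output), ω_n = 1/√(LC) = 1/√(640 mH · 34.7 nF) = 6710 rad/s.
ζ = (R/2)·√(C/L) = (3500/2)·√(34.7 nF/640 mH) = 0.407.
%OS = 100 e^{−πζ/√(1−ζ²)} with ζ = 0.407 gives 24.6%.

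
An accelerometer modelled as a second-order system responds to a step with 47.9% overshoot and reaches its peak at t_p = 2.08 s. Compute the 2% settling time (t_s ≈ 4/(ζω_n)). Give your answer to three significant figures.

t_s ≈ 11.3 s

From the overshoot, ζ = −ln(OS)/√(π²+ln²(OS)) = 0.228.
From t_p = π/ω_d, ω_d = π/2.08 = 1.51 rad/s, so ω_n = ω_d/√(1−ζ²) = 1.55 rad/s.
t_s ≈ 4/(ζω_n) = 4/(0.228·1.55) = 11.3 s.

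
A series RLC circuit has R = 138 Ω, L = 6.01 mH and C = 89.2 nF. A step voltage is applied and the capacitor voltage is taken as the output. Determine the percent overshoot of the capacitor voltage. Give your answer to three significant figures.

%OS ≈ 42.1%

For a series RLC circuit (capacitor voltage as output), ω_n = 1/√(LC) = 1/√(6.01 mH · 89.2 nF) = 43200 rad/s.
ζ = (R/2)·√(C/L) = (138/2)·√(89.2 nF/6.01 mH) = 0.266.
%OS = 100·exp(−πζ/√(1−ζ²)) = 42.1%.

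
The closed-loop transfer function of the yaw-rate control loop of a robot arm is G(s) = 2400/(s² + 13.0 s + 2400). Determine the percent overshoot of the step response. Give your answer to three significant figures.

ω_n = √2400 = 49.0 rad/s; ζ = 13.0/(2·49.0) = 0.133.
Overshoot: exp(−π·0.133/√(1−0.133²)) = 0.657, i.e. 65.7%.

%OS ≈ 65.7%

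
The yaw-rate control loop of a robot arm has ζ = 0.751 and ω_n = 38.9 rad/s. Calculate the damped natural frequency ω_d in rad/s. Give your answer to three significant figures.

ω_d = ω_n√(1−ζ²) = 38.9·√0.436 = 25.7 rad/s.

ω_d ≈ 25.7 rad/s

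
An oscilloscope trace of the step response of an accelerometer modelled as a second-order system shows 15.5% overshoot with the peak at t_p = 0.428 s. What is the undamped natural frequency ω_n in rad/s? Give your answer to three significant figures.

The overshoot fixes ζ = −ln(OS)/√(π²+ln²(OS)) = 0.510.
From t_p = π/ω_d, ω_d = π/0.428 = 7.34 rad/s, so ω_n = ω_d/√(1−ζ²) = 8.54 rad/s.

ω_n ≈ 8.54 rad/s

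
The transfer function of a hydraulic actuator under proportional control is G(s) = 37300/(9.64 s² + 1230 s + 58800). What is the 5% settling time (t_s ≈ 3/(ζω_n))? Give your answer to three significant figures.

Dividing through by 9.64: denominator becomes s² + 127.6 s + 6100.
So ω_n = √6100 = 78.1 rad/s and ζ = 127.6/(2·78.1) = 0.817.
t_s ≈ 3/(ζω_n) = 0.0470 s.

t_s ≈ 0.0470 s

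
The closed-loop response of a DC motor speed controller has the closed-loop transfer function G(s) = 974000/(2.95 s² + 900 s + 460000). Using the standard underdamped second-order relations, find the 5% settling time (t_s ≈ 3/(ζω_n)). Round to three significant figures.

Dividing through by 2.95: denominator becomes s² + 305.1 s + 155900.
So ω_n = √155900 = 395 rad/s and ζ = 305.1/(2·395) = 0.386.
t_s ≈ 3/(ζω_n) = 0.0197 s.

t_s ≈ 0.0197 s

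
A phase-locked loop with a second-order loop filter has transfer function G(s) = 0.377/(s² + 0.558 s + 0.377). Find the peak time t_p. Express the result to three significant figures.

ω_n = √0.377 = 0.614 rad/s; ζ = 0.558/(2·0.614) = 0.454.
ω_d = ω_n√(1−ζ²) = 0.547 rad/s. Then t_p = π/ω_d = 5.74 s.

t_p ≈ 5.74 s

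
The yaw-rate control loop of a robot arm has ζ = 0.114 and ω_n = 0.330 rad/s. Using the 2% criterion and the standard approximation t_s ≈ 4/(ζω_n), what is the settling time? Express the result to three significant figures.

t_s ≈ 106 s

t_s ≈ 4/(ζω_n) = 4/(0.114 × 0.330) = 106 s.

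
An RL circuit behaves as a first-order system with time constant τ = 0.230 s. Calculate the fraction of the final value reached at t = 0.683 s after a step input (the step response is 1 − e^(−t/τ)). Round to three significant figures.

y/y_∞ ≈ 0.949

y(t)/y_∞ = 1 − e^(−t/τ) = 1 − e^(−0.683/0.230) = 1 − e^(−2.97) = 0.949.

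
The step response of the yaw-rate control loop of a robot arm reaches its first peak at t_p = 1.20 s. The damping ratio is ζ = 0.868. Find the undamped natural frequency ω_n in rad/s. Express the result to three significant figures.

Peak time t_p = π/ω_d, so ω_d = π/t_p = π/1.20 = 2.62 rad/s.
ω_n = ω_d/√(1−ζ²) = 2.62/√0.247 = 5.27 rad/s.

ω_n ≈ 5.27 rad/s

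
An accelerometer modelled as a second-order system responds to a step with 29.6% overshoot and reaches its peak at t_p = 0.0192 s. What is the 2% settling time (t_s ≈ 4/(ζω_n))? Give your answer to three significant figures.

t_s ≈ 0.0631 s

The overshoot fixes ζ = −ln(OS)/√(π²+ln²(OS)) = 0.361.
t_p = π/ω_d ⇒ ω_d = 164 rad/s; then ω_n = ω_d/√(1−ζ²) = 175 rad/s.
t_s ≈ 4/(ζω_n) = 4/(0.361·175) = 0.0631 s.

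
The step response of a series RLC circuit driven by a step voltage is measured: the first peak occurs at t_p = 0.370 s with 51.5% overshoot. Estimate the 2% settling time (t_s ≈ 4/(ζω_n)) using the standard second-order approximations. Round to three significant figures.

ζ from %OS: ζ = |ln 0.515|/√(π²+ln²0.515) = 0.207.
From t_p = π/ω_d, ω_d = π/0.370 = 8.49 rad/s, so ω_n = ω_d/√(1−ζ²) = 8.68 rad/s.
t_s ≈ 4/(ζω_n) = 4/(0.207·8.68) = 2.23 s.

t_s ≈ 2.23 s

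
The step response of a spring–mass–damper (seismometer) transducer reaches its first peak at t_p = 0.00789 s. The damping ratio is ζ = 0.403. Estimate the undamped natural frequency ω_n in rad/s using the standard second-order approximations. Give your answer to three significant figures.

ω_n ≈ 435 rad/s

Peak time t_p = π/ω_d, so ω_d = π/t_p = π/0.00789 = 398 rad/s.
ω_n = ω_d/√(1−ζ²) = 398/√0.838 = 435 rad/s.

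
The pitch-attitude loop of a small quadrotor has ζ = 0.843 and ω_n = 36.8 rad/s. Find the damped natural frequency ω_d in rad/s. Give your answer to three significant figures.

ω_d = ω_n√(1−ζ²) = 36.8·√0.289 = 19.8 rad/s.

ω_d ≈ 19.8 rad/s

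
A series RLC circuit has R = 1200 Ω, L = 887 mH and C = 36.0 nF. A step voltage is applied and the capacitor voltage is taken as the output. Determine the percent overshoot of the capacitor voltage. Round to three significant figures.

For a series RLC circuit (capacitor voltage as output), ω_n = 1/√(LC) = 1/√(887 mH · 36.0 nF) = 5600 rad/s.
ζ = (R/2)·√(C/L) = (1200/2)·√(36.0 nF/887 mH) = 0.121.
%OS = 100 e^{−πζ/√(1−ζ²)} with ζ = 0.121 gives 68.2%.

%OS ≈ 68.2%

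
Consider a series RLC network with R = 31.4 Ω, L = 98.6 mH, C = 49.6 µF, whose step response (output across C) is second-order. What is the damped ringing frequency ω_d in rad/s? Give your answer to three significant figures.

For a series RLC circuit (capacitor voltage as output), ω_n = 1/√(LC) = 1/√(98.6 mH · 49.6 µF) = 452 rad/s.
ζ = (R/2)·√(C/L) = (31.4/2)·√(49.6 µF/98.6 mH) = 0.352.
ω_d = ω_n√(1−ζ²) = 423 rad/s.

ω_d ≈ 423 rad/s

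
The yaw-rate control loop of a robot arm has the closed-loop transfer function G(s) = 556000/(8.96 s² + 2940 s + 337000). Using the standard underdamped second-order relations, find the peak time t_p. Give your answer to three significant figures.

t_p ≈ 0.0304 s

Dividing through by 8.96: denominator becomes s² + 328.1 s + 37610.
So ω_n = √37610 = 194 rad/s and ζ = 328.1/(2·194) = 0.846.
The damped frequency ω_d = ω_n√(1−ζ²) = 103 rad/s. t_p = π/ω_d = 0.0304 s.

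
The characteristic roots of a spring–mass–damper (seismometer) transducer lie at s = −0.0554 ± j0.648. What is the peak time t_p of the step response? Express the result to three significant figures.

t_p ≈ 4.85 s

t_p = π/ω_d with ω_d = 0.648 (the imaginary part), so t_p = 4.85 s.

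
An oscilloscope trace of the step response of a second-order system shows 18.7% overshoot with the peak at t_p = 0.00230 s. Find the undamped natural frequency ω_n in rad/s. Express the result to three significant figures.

ω_n ≈ 1550 rad/s

From the overshoot, ζ = −ln(OS)/√(π²+ln²(OS)) = 0.471.
From t_p = π/ω_d, ω_d = π/0.00230 = 1370 rad/s, so ω_n = ω_d/√(1−ζ²) = 1550 rad/s.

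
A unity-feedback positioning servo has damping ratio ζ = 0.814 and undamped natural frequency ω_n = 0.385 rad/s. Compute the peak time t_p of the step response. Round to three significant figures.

t_p ≈ 14.0 s

The damped frequency is ω_d = ω_n√(1−ζ²) = 0.385·√(1−0.663) = 0.224 rad/s.
Peak time t_p = π/ω_d = π/0.224 = 14.0 s.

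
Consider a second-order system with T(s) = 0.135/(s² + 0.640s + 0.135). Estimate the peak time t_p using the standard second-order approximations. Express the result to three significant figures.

t_p ≈ 17.4 s

Comparing the denominator to s² + 2ζω_n s + ω_n²: ω_n = √0.135 = 0.367 rad/s, and 2ζω_n = 0.640 so ζ = 0.640/(2·0.367) = 0.871.
ω_d = ω_n√(1−ζ²) = 0.181 rad/s. Then t_p = π/ω_d = 17.4 s.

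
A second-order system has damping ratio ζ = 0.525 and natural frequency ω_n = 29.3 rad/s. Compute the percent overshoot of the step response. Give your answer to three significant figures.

%OS ≈ 14.4%

For an underdamped second-order system, %OS = 100·exp(−πζ/√(1−ζ²)).
πζ/√(1−ζ²) = π·0.525/√(1−0.276) = 1.938, so %OS = 100·e^(−1.938) = 14.4%.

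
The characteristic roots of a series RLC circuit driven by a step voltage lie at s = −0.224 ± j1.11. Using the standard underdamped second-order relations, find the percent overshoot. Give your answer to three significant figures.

%OS ≈ 53.0%

|pole| = ω_n = √(0.224² + 1.11²) = 1.13 rad/s; ζ = cos θ = σ/ω_n = 0.198.
%OS = 100·exp(−πζ/√(1−ζ²)) = 53.0%.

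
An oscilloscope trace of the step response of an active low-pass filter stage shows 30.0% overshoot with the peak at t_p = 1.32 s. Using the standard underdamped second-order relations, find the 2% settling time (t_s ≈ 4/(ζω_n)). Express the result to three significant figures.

From the overshoot, ζ = −ln(OS)/√(π²+ln²(OS)) = 0.358.
t_p = π/ω_d ⇒ ω_d = 2.38 rad/s; then ω_n = ω_d/√(1−ζ²) = 2.55 rad/s.
t_s ≈ 4/(ζω_n) = 4/(0.358·2.55) = 4.39 s.

t_s ≈ 4.39 s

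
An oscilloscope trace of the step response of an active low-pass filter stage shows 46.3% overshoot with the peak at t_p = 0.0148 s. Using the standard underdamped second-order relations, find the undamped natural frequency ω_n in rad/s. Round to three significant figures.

ζ from %OS: ζ = |ln 0.463|/√(π²+ln²0.463) = 0.238.
t_p = π/ω_d ⇒ ω_d = 212 rad/s; then ω_n = ω_d/√(1−ζ²) = 219 rad/s.

ω_n ≈ 219 rad/s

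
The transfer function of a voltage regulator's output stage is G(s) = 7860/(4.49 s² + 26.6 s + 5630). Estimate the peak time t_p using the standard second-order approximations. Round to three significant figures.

t_p ≈ 0.0890 s

Dividing through by 4.49: denominator becomes s² + 5.924 s + 1254.
So ω_n = √1254 = 35.4 rad/s and ζ = 5.924/(2·35.4) = 0.0837.
The damped frequency ω_d = ω_n√(1−ζ²) = 35.3 rad/s. t_p = π/ω_d = 0.0890 s.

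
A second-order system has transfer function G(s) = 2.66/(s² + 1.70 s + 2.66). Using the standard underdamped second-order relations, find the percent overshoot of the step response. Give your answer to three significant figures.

%OS ≈ 14.7%

Matching coefficients with s² + 2ζω_n s + ω_n² gives ω_n² = 2.66 ⇒ ω_n = 1.63 rad/s, and ζ = 1.70/(2ω_n) = 0.521.
Overshoot: exp(−π·0.521/√(1−0.521²)) = 0.147, i.e. 14.7%.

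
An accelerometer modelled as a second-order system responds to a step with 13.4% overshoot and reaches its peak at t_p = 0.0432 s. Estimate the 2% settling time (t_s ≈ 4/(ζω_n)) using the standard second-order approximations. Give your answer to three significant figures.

t_s ≈ 0.0860 s

ζ from %OS: ζ = |ln 0.134|/√(π²+ln²0.134) = 0.539.
t_p = π/ω_d ⇒ ω_d = 72.7 rad/s; then ω_n = ω_d/√(1−ζ²) = 86.3 rad/s.
t_s ≈ 4/(ζω_n) = 4/(0.539·86.3) = 0.0860 s.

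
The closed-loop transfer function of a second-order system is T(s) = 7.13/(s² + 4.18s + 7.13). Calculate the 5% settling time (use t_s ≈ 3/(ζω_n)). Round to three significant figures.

Comparing the denominator to s² + 2ζω_n s + ω_n²: ω_n = √7.13 = 2.67 rad/s, and 2ζω_n = 4.18 so ζ = 4.18/(2·2.67) = 0.783.
t_s ≈ 3/(ζω_n) = 3/(0.783·2.67) = 1.44 s.

t_s ≈ 1.44 s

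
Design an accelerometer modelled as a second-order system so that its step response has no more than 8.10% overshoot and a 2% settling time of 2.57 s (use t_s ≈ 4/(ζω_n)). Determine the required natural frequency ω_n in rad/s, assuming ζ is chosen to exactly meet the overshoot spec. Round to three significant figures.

ζ = −ln(OS)/√(π² + (ln OS)²). With OS = 0.0810, ln OS = −2.513 and ζ = 2.513/4.023 = 0.625.
Then ω_n = 4/(ζ t_s) = 4/(0.625 × 2.57) = 2.49 rad/s.

ω_n ≈ 2.49 rad/s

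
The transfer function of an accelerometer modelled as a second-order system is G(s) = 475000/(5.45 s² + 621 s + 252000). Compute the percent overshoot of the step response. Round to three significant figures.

%OS ≈ 42.2%

Dividing through by 5.45: denominator becomes s² + 113.9 s + 46240.
So ω_n = √46240 = 215 rad/s and ζ = 113.9/(2·215) = 0.265.
%OS = 100·exp(−πζ/√(1−ζ²)) = 42.2%.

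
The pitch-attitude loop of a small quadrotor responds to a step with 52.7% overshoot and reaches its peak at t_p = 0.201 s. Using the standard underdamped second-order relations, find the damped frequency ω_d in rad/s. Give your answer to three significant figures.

ω_d ≈ 15.6 rad/s

t_p = π/ω_d, so ω_d = π/0.201 = 15.6 rad/s.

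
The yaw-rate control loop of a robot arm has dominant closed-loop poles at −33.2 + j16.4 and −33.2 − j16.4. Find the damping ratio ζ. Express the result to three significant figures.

With σ = 33.2, ω_d = 16.4: ω_n = √(σ²+ω_d²) = 37.0 rad/s, ζ = σ/ω_n = 0.897.

ζ ≈ 0.897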